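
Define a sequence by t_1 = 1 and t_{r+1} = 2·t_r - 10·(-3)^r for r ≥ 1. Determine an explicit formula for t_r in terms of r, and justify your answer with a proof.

t_r = 2(-3)^r + 7·2^(r - 1)

Computing the first terms: t_1 = 1, t_2 = 32, t_3 = -26. This suggests t_r = 2(-3)^r + 7·2^(r - 1).
Base case (r = 1): the formula gives 1 = 1 = t_1.
For the inductive step, assume it holds for an arbitrary j ≥ 1, so t_j = 2(-3)^j + 7·2^(j - 1).
Then t_{j+1} = 2·t_j - 10·(-3)^j = 2·(2(-3)^j + 7·2^(j - 1)) - 10·(-3)^j = 2(-3)^(j + 1) + 7·2^j = 2(-3)^(j+1) + 7·2^((j+1) - 1),
which is the claimed formula at r = j+1.
This completes the induction.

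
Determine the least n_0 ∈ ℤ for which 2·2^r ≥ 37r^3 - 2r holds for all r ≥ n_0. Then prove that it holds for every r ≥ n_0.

At r = 16: 131072 < 151520, so the inequality fails and n_0 ≥ 17. We prove 2·2^r ≥ 37r^3 - 2r for all r ≥ 17.
Base case (r = 17): 2·2^r = 262144 and 37r^3 - 2r = 181747, so 262144 ≥ 181747.
Suppose the result is true for r = p, so 2·2^p ≥ 37p^3 - 2p.
Then 2·2^(p + 1) = 2·(2·2^p) ≥ 2·(37p^3 - 2p).
Also, for p ≥ 17 we have 2·(37p^3 - 2p) ≥ 37(p+1)^3 - 2(p+1), since 2·(37p^3 - 2p) − (37(p+1)^3 - 2(p+1)) = 37p^3 - 111p^2 - 113p - 35, which is nonnegative for all p ≥ 17.
Combining, 2·2^(p + 1) ≥ 37(p+1)^3 - 2(p+1).
By the principle of mathematical induction, the result holds for all r ≥ 17.
Hence the smallest such n_0 is 17.

n_0 = 17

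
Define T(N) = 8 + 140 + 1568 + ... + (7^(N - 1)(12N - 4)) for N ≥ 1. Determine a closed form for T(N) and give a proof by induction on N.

T(N) = 7^N(2N - 1) + 1

We claim T(N) = 7^N(2N - 1) + 1 for all N ≥ 1.
Base step (N = 1): T(1) = 8, and the closed form gives 8. They agree.
Inductive step: assume the claim holds for N = k, so T(k) = 7^k(2k - 1) + 1.
Then T(k+1) = T(k) + (7^k(12k + 8)) = (7^k(2k - 1) + 1) + (7^k(12k + 8)).
Simplifying, T(k+1) = 14·7^k·k + 7·7^k + 1 = 7^(k+1)(2(k+1) - 1) + 1,
which is the closed form with N = k+1.
By induction, the statement is established for all N ≥ 1.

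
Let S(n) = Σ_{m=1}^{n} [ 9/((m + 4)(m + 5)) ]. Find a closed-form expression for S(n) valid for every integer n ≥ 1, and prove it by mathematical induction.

S(n) = 9n/(5(n + 5))

We claim S(n) = 9n/(5(n + 5)) for all n ≥ 1.
Base case (n = 1): S(1) = 3/10, and the closed form gives 3/10. They agree.
For the inductive step, assume it holds for an arbitrary m ≥ 1, so S(m) = 9m/(5(m + 5)).
Then S(m+1) = S(m) + (9/((m + 5)(m + 6))) = (9m/(5(m + 5))) + (9/((m + 5)(m + 6))).
Simplifying, S(m+1) = 9(m + 1)/(5(m + 6)) = 9(m+1)/(5((m+1) + 5)),
which is the closed form with n = m+1.
By the principle of mathematical induction, the result holds for all n ≥ 1.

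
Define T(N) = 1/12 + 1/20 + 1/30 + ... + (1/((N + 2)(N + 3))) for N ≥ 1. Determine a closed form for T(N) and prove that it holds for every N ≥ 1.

We claim T(N) = N/(3(N + 3)) for all N ≥ 1.
For the base case N = 1: T(1) = 1/12, and the closed form gives 1/12. They agree.
Inductive step: assume the claim holds for N = m, so T(m) = m/(3(m + 3)).
Then T(m+1) = T(m) + (1/((m + 3)(m + 4))) = (m/(3(m + 3))) + (1/((m + 3)(m + 4))).
Simplifying, T(m+1) = (m + 1)/(3(m + 4)) = (m+1)/(3((m+1) + 3)),
which is the closed form with N = m+1.
This completes the induction.

T(N) = N/(3(N + 3))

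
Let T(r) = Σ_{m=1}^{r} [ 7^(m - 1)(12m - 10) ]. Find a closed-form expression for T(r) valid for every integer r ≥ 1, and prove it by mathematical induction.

We claim T(r) = 2·7^r(r - 1) + 2 for all r ≥ 1.
Base step (r = 1): T(1) = 2, and the closed form gives 2. They agree.
Inductive step: suppose the statement holds for some m ≥ 1, so T(m) = 2·7^m(m - 1) + 2.
Then T(m+1) = T(m) + (7^m(12m + 2)) = (2·7^m(m - 1) + 2) + (7^m(12m + 2)).
Simplifying, T(m+1) = 14·7^m·m + 2 = 2·7^(m+1)((m+1) - 1) + 2,
which is the closed form with r = m+1.
By the principle of mathematical induction, the result holds for all r ≥ 1.

T(r) = 2·7^r(r - 1) + 2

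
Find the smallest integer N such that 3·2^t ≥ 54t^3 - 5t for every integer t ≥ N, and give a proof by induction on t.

At t = 16: 196608 < 221104, so the inequality fails and N ≥ 17. We prove 3·2^t ≥ 54t^3 - 5t for all t ≥ 17.
For the base case t = 17: 3·2^t = 393216 and 54t^3 - 5t = 265217, so 393216 ≥ 265217.
Inductive step: assume the claim holds for t = j, so 3·2^j ≥ 54j^3 - 5j.
Then 3·2^(j + 1) = 2·(3·2^j) ≥ 2·(54j^3 - 5j).
Also, for j ≥ 17 we have 2·(54j^3 - 5j) ≥ 54(j+1)^3 - 5(j+1), since 2·(54j^3 - 5j) − (54(j+1)^3 - 5(j+1)) = 54j^3 - 162j^2 - 167j - 49, which is nonnegative for all j ≥ 17.
Combining, 3·2^(j + 1) ≥ 54(j+1)^3 - 5(j+1).
By induction, the statement is established for all t ≥ 17.
Hence the smallest such N is 17.

N = 17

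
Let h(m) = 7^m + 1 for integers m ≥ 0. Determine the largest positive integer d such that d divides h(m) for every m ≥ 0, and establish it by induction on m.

d = 2

Computing the first values: h(0) = 2 and h(1) = 8; gcd(2, 8) = 2, so d ≤ 2.
We prove 2 | 7^m + 1 for all m ≥ 0 by induction on m.
Base case (m = 0): h(0) = 2 = 2·(1), so 2 | h(0).
Suppose the result is true for m = j, i.e. 2 | h(j). Then
h(j+1) = 7^(j+1) + 1 = 7·(7^j + 1) - 6 = 7·h(j) - 6. The first term is divisible by 2 by the inductive hypothesis, and -6 is divisible by 2. Hence 2 | h(j+1).
By the principle of mathematical induction, the result holds for all m ≥ 0.
Therefore the largest such d is 2.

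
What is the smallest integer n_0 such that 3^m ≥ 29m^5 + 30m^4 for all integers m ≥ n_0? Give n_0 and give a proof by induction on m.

At m = 15: 14348907 < 23540625, so the inequality fails and n_0 ≥ 16. We prove 3^m ≥ 29m^5 + 30m^4 for all m ≥ 16.
When m = 16: 3^m = 43046721 and 29m^5 + 30m^4 = 32374784, so 43046721 ≥ 32374784.
Suppose the result is true for m = i, so 3^i ≥ 29i^5 + 30i^4.
Then 3^(i + 1) = 3·(3^i) ≥ 3·(29i^5 + 30i^4).
Also, for i ≥ 16 we have 3·(29i^5 + 30i^4) ≥ 29(i+1)^5 + 30(i+1)^4, since 3·(29i^5 + 30i^4) − (29(i+1)^5 + 30(i+1)^4) = 58i^5 - 85i^4 - 410i^3 - 470i^2 - 265i - 59, which is nonnegative for all i ≥ 16.
Combining, 3^(i + 1) ≥ 29(i+1)^5 + 30(i+1)^4.
Hence, by induction on m, the claim holds for every m ≥ 16.
Hence the smallest such n_0 is 16.

n_0 = 16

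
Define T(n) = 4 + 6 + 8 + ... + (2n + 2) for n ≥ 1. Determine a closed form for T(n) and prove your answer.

We claim T(n) = n(n + 3) for all n ≥ 1.
Base step (n = 1): T(1) = 4, and the closed form gives 4. They agree.
Inductive step: suppose the statement holds for some j ≥ 1, so T(j) = j(j + 3).
Then T(j+1) = T(j) + (2j + 4) = (j(j + 3)) + (2j + 4).
Simplifying, T(j+1) = (j + 1)(j + 4) = (j+1)((j+1) + 3),
which is the closed form with n = j+1.
This completes the induction.

T(n) = n(n + 3)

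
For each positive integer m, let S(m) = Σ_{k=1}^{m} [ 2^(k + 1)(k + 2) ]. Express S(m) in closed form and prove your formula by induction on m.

S(m) = 4·2^m(m + 1) - 4

We claim S(m) = 4·2^m(m + 1) - 4 for all m ≥ 1.
Base step (m = 1): S(1) = 12, and the closed form gives 12. They agree.
Inductive step: assume the claim holds for m = k, so S(k) = 4·2^k(k + 1) - 4.
Then S(k+1) = S(k) + (2^(k + 2)(k + 3)) = (4·2^k(k + 1) - 4) + (2^(k + 2)(k + 3)).
Simplifying, S(k+1) = 8·2^k·k + 16·2^k - 4 = 4·2^(k+1)((k+1) + 1) - 4,
which is the closed form with m = k+1.
Hence, by induction on m, the claim holds for every m ≥ 1.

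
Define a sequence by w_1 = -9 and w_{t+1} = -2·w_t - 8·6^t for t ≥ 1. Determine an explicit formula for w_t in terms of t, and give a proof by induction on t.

Computing the first terms: w_1 = -9, w_2 = -30, w_3 = -228. This suggests w_t = -3(-2)^(t - 1) - 6^t.
Base step (t = 1): the formula gives -9 = -9 = w_1.
Suppose the result is true for t = r, so w_r = -3(-2)^(r - 1) - 6^r.
Then w_{r+1} = -2·w_r - 8·6^r = -2·(-3(-2)^(r - 1) - 6^r) - 8·6^r = -3(-2)^r - 6^(r + 1) = -3(-2)^((r+1) - 1) - 6^(r+1),
which is the claimed formula at t = r+1.
By induction, the statement is established for all t ≥ 1.

w_t = -3(-2)^(t - 1) - 6^t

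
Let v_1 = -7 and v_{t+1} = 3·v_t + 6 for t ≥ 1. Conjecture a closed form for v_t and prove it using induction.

v_t = -4·3^(t - 1) - 3

Computing the first terms: v_1 = -7, v_2 = -15, v_3 = -39. This suggests v_t = -4·3^(t - 1) - 3.
Base case (t = 1): the formula gives -7 = -7 = v_1.
Inductive step: suppose the statement holds for some j ≥ 1, so v_j = -4·3^(j - 1) - 3.
Then v_{j+1} = 3·v_j + 6 = 3·(-4·3^(j - 1) - 3) + 6 = -4·3^j - 3 = -4·3^((j+1) - 1) - 3,
which is the claimed formula at t = j+1.
Hence, by induction on t, the claim holds for every t ≥ 1.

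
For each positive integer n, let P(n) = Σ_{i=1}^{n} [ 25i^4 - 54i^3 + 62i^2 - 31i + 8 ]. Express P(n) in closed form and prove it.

We claim P(n) = n(5n^4 - n^3 + 2n^2 + 2n + 2) for all n ≥ 1.
Base step (n = 1): P(1) = 10, and the closed form gives 10. They agree.
For the inductive step, assume it holds for an arbitrary i ≥ 1, so P(i) = i(5i^4 - i^3 + 2i^2 + 2i + 2).
Then P(i+1) = P(i) + (25i^4 + 46i^3 + 50i^2 + 31i + 10) = (i(5i^4 - i^3 + 2i^2 + 2i + 2)) + (25i^4 + 46i^3 + 50i^2 + 31i + 10).
Simplifying, P(i+1) = (i + 1)(5i^4 + 19i^3 + 29i^2 + 23i + 10) = (i+1)(5(i+1)^4 - (i+1)^3 + 2(i+1)^2 + 2(i+1) + 2),
which is the closed form with n = i+1.
This completes the induction.

P(n) = n(5n^4 - n^3 + 2n^2 + 2n + 2)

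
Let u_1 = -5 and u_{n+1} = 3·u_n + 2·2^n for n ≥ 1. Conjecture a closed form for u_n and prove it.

u_n = -2^(n + 1) - 3^(n - 1)

Computing the first terms: u_1 = -5, u_2 = -11, u_3 = -25. This suggests u_n = -2^(n + 1) - 3^(n - 1).
When n = 1: the formula gives -5 = -5 = u_1.
Suppose the result is true for n = k, so u_k = -2^(k + 1) - 3^(k - 1).
Then u_{k+1} = 3·u_k + 2·2^k = 3·(-2^(k + 1) - 3^(k - 1)) + 2·2^k = -2^(k + 2) - 3^k = -2^((k+1) + 1) - 3^((k+1) - 1),
which is the claimed formula at n = k+1.
By the principle of mathematical induction, the result holds for all n ≥ 1.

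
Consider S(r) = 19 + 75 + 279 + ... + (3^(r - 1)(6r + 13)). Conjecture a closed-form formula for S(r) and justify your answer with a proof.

S(r) = 3^r(3r + 5) - 5

We claim S(r) = 3^r(3r + 5) - 5 for all r ≥ 1.
Base case (r = 1): S(1) = 19, and the closed form gives 19. They agree.
Suppose the result is true for r = m, so S(m) = 3^m(3m + 5) - 5.
Then S(m+1) = S(m) + (3^m(6m + 19)) = (3^m(3m + 5) - 5) + (3^m(6m + 19)).
Simplifying, S(m+1) = 9·3^m·m + 24·3^m - 5 = 3^(m+1)(3(m+1) + 5) - 5,
which is the closed form with r = m+1.
By induction, the statement is established for all r ≥ 1.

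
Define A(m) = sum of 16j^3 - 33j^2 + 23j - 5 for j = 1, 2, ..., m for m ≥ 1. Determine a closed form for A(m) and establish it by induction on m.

A(m) = m(4m^3 - 3m^2 - m + 1)

We claim A(m) = m(4m^3 - 3m^2 - m + 1) for all m ≥ 1.
For the base case m = 1: A(1) = 1, and the closed form gives 1. They agree.
Inductive step: suppose the statement holds for some j ≥ 1, so A(j) = j(4j^3 - 3j^2 - j + 1).
Then A(j+1) = A(j) + (16j^3 + 15j^2 + 5j + 1) = (j(4j^3 - 3j^2 - j + 1)) + (16j^3 + 15j^2 + 5j + 1).
Simplifying, A(j+1) = (j + 1)(4j^3 + 9j^2 + 5j + 1) = (j+1)(4(j+1)^3 - 3(j+1)^2 - (j+1) + 1),
which is the closed form with m = j+1.
Hence, by induction on m, the claim holds for every m ≥ 1.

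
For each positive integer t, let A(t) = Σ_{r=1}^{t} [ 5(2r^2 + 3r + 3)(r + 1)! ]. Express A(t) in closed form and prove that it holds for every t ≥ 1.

A(t) = (10t + 5)(t + 2)! - 10

We claim A(t) = (10t + 5)(t + 2)! - 10 for all t ≥ 1.
When t = 1: A(1) = 80, and the closed form gives 80. They agree.
Suppose the result is true for t = r, so A(r) = (10r + 5)(r + 2)! - 10.
Then A(r+1) = A(r) + (5(2r^2 + 7r + 8)(r + 2)!) = ((10r + 5)(r + 2)! - 10) + (5(2r^2 + 7r + 8)(r + 2)!).
Simplifying, A(r+1) = (10(r+1) + 5)((r+1) + 2)! - 10,
which is the closed form with t = r+1.
By the principle of mathematical induction, the result holds for all t ≥ 1.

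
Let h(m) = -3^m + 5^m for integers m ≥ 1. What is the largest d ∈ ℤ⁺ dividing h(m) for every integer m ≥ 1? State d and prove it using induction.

d = 2

Computing the first values: h(1) = 2 and h(2) = 16; gcd(2, 16) = 2, so d ≤ 2.
We prove 2 | -3^m + 5^m for all m ≥ 1 by induction on m.
Base step (m = 1): h(1) = 2 = 2·(1), so 2 | h(1).
For the inductive step, assume it holds for an arbitrary k ≥ 1, i.e. 2 | h(k). Then
5^{k+1} − 3^{k+1} = 5·5^k − 3·3^k = 5·(5^k − 3^k) + (2)·3^k. The first term is divisible by 2 by the inductive hypothesis, and the second term (2)·3^k is divisible by 2 since 2 | 2. Hence 2 | h(k+1).
By the principle of mathematical induction, the result holds for all m ≥ 1.
Therefore the largest such d is 2.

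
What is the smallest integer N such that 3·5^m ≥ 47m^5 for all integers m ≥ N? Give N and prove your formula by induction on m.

At m = 8: 1171875 < 1540096, so the inequality fails and N ≥ 9. We prove 3·5^m ≥ 47m^5 for all m ≥ 9.
Base step (m = 9): 3·5^m = 5859375 and 47m^5 = 2775303, so 5859375 ≥ 2775303.
Inductive step: assume the claim holds for m = p, so 3·5^p ≥ 47p^5.
Then 3·5^(p + 1) = 5·(3·5^p) ≥ 5·(47p^5).
Also, for p ≥ 9 we have 5·(47p^5) ≥ 47(p+1)^5, since 5 ≥ (1 + 1/p)^5 for all p ≥ 9.
Combining, 3·5^(p + 1) ≥ 47(p+1)^5.
By the principle of mathematical induction, the result holds for all m ≥ 9.
Hence the smallest such N is 9.

N = 9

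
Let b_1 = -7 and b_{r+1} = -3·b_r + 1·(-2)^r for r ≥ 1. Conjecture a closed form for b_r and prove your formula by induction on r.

b_r = (-2)^r - 5(-3)^(r - 1)

Computing the first terms: b_1 = -7, b_2 = 19, b_3 = -53. This suggests b_r = (-2)^r - 5(-3)^(r - 1).
When r = 1: the formula gives -7 = -7 = b_1.
Inductive step: suppose the statement holds for some k ≥ 1, so b_k = (-2)^k - 5(-3)^(k - 1).
Then b_{k+1} = -3·b_k + 1·(-2)^k = -3·((-2)^k - 5(-3)^(k - 1)) + 1·(-2)^k = (-2)^(k + 1) - 5(-3)^k = (-2)^(k+1) - 5(-3)^((k+1) - 1),
which is the claimed formula at r = k+1.
By induction, the statement is established for all r ≥ 1.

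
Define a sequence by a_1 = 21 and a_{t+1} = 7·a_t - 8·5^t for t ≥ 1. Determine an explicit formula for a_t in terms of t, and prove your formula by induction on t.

Computing the first terms: a_1 = 21, a_2 = 107, a_3 = 549. This suggests a_t = 4·5^t + 7^(t - 1).
For the base case t = 1: the formula gives 21 = 21 = a_1.
Suppose the result is true for t = i, so a_i = 4·5^i + 7^(i - 1).
Then a_{i+1} = 7·a_i - 8·5^i = 7·(4·5^i + 7^(i - 1)) - 8·5^i = 4·5^(i + 1) + 7^i = 4·5^(i+1) + 7^((i+1) - 1),
which is the claimed formula at t = i+1.
Hence, by induction on t, the claim holds for every t ≥ 1.

a_t = 4·5^t + 7^(t - 1)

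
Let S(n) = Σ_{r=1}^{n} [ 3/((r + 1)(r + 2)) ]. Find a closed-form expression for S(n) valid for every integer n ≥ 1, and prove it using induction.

We claim S(n) = 3n/(2(n + 2)) for all n ≥ 1.
Base case (n = 1): S(1) = 1/2, and the closed form gives 1/2. They agree.
Suppose the result is true for n = r, so S(r) = 3r/(2(r + 2)).
Then S(r+1) = S(r) + (3/((r + 2)(r + 3))) = (3r/(2(r + 2))) + (3/((r + 2)(r + 3))).
Simplifying, S(r+1) = 3(r + 1)/(2(r + 3)) = 3(r+1)/(2((r+1) + 2)),
which is the closed form with n = r+1.
This completes the induction.

S(n) = 3n/(2(n + 2))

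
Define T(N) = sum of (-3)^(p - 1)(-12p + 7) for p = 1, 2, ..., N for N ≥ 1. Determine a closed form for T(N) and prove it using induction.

T(N) = (-3)^N(3N - 1) + 1

We claim T(N) = (-3)^N(3N - 1) + 1 for all N ≥ 1.
Base case (N = 1): T(1) = -5, and the closed form gives -5. They agree.
Inductive step: suppose the statement holds for some p ≥ 1, so T(p) = (-3)^p(3p - 1) + 1.
Then T(p+1) = T(p) + ((-3)^p(-12p - 5)) = ((-3)^p(3p - 1) + 1) + ((-3)^p(-12p - 5)).
Simplifying, T(p+1) = -9(-3)^p·p - 6(-3)^p + 1 = (-3)^(p+1)(3(p+1) - 1) + 1,
which is the closed form with N = p+1.
By induction, the statement is established for all N ≥ 1.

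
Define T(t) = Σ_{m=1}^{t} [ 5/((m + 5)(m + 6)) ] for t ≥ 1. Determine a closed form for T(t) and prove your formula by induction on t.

T(t) = 5t/(6(t + 6))

We claim T(t) = 5t/(6(t + 6)) for all t ≥ 1.
When t = 1: T(1) = 5/42, and the closed form gives 5/42. They agree.
For the inductive step, assume it holds for an arbitrary m ≥ 1, so T(m) = 5m/(6(m + 6)).
Then T(m+1) = T(m) + (5/((m + 6)(m + 7))) = (5m/(6(m + 6))) + (5/((m + 6)(m + 7))).
Simplifying, T(m+1) = 5(m + 1)/(6(m + 7)) = 5(m+1)/(6((m+1) + 6)),
which is the closed form with t = m+1.
Hence, by induction on t, the claim holds for every t ≥ 1.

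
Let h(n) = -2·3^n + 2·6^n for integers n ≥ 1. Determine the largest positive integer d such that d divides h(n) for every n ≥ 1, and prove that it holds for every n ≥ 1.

d = 6

Computing the first values: h(1) = 6 and h(2) = 54; gcd(6, 54) = 6, so d ≤ 6.
We prove 6 | -2·3^n + 2·6^n for all n ≥ 1 by induction on n.
Base case (n = 1): h(1) = 6 = 6·(1), so 6 | h(1).
Inductive step: assume the claim holds for n = p, i.e. 6 | h(p). Then
h(p+1) − 6·h(p) = (-2·3^(p+1) + 2·6^(p+1)) − 6·(-2·3^p + 2·6^p) = (-2)·3^p·(3 − 6) = (6)·3^p. Since 6 | h(p) by the inductive hypothesis, 6 | 6·h(p); and 6 | 6 since 6 = 6·1. Therefore 6 | h(p+1).
Hence, by induction on n, the claim holds for every n ≥ 1.
Therefore the largest such d is 6.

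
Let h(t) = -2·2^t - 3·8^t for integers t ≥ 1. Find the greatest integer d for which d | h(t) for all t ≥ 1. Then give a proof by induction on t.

d = 4

Computing the first values: h(1) = -28 and h(2) = -200; gcd(-28, -200) = 4, so d ≤ 4.
We prove 4 | -2·2^t - 3·8^t for all t ≥ 1 by induction on t.
Base case (t = 1): h(1) = -28 = 4·(-7), so 4 | h(1).
For the inductive step, assume it holds for an arbitrary i ≥ 1, i.e. 4 | h(i). Then
h(i+1) − 8·h(i) = (-2·2^(i+1) - 3·8^(i+1)) − 8·(-2·2^i - 3·8^i) = (-2)·2^i·(2 − 8) = (12)·2^i. Since 4 | h(i) by the inductive hypothesis, 4 | 8·h(i); and 4 | 12 since 12 = 4·3. Therefore 4 | h(i+1).
By the principle of mathematical induction, the result holds for all t ≥ 1.
Therefore the largest such d is 4.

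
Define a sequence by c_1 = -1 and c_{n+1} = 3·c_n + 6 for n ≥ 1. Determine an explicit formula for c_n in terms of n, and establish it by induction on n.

c_n = 2·3^(n - 1) - 3

Computing the first terms: c_1 = -1, c_2 = 3, c_3 = 15. This suggests c_n = 2·3^(n - 1) - 3.
For the base case n = 1: the formula gives -1 = -1 = c_1.
Suppose the result is true for n = j, so c_j = 2·3^(j - 1) - 3.
Then c_{j+1} = 3·c_j + 6 = 3·(2·3^(j - 1) - 3) + 6 = 2·3^j - 3 = 2·3^((j+1) - 1) - 3,
which is the claimed formula at n = j+1.
This completes the induction.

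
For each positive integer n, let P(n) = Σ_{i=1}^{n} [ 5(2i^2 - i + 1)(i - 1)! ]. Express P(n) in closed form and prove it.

We claim P(n) = (10n + 5)n! - 5 for all n ≥ 1.
Base step (n = 1): P(1) = 10, and the closed form gives 10. They agree.
For the inductive step, assume it holds for an arbitrary i ≥ 1, so P(i) = (10i + 5)i! - 5.
Then P(i+1) = P(i) + (5(2i^2 + 3i + 2)i!) = ((10i + 5)i! - 5) + (5(2i^2 + 3i + 2)i!).
Simplifying, P(i+1) = (10(i+1) + 5)(i+1)! - 5,
which is the closed form with n = i+1.
This completes the induction.

P(n) = (10n + 5)n! - 5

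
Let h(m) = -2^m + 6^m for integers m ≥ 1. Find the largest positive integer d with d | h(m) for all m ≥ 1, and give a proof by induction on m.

Computing the first values: h(1) = 4 and h(2) = 32; gcd(4, 32) = 4, so d ≤ 4.
We prove 4 | -2^m + 6^m for all m ≥ 1 by induction on m.
Base step (m = 1): h(1) = 4 = 4·(1), so 4 | h(1).
Inductive step: assume the claim holds for m = k, i.e. 4 | h(k). Then
6^{k+1} − 2^{k+1} = 6·6^k − 2·2^k = 6·(6^k − 2^k) + (4)·2^k. The first term is divisible by 4 by the inductive hypothesis, and the second term (4)·2^k is divisible by 4 since 4 | 4. Hence 4 | h(k+1).
By induction, the statement is established for all m ≥ 1.
Therefore the largest such d is 4.

d = 4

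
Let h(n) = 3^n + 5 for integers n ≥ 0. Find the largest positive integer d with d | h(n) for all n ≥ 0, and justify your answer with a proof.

d = 2

Computing the first values: h(0) = 6 and h(1) = 8; gcd(6, 8) = 2, so d ≤ 2.
We prove 2 | 3^n + 5 for all n ≥ 0 by induction on n.
Base step (n = 0): h(0) = 6 = 2·(3), so 2 | h(0).
Inductive step: assume the claim holds for n = m, i.e. 2 | h(m). Then
h(m+1) = 3^(m+1) + 5 = 3·(3^m + 5) - 10 = 3·h(m) - 10. The first term is divisible by 2 by the inductive hypothesis, and -10 is divisible by 2. Hence 2 | h(m+1).
This completes the induction.
Therefore the largest such d is 2.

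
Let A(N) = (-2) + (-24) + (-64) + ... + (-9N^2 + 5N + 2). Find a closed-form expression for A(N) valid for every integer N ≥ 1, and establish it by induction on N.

We claim A(N) = -N(3N^2 + 2N - 3) for all N ≥ 1.
Base step (N = 1): A(1) = -2, and the closed form gives -2. They agree.
For the inductive step, assume it holds for an arbitrary r ≥ 1, so A(r) = r(-3r^2 - 2r + 3).
Then A(r+1) = A(r) + (5r - 9(r + 1)^2 + 7) = (r(-3r^2 - 2r + 3)) + (5r - 9(r + 1)^2 + 7).
Simplifying, A(r+1) = -(r + 1)(3r^2 + 8r + 2) = -(r+1)(3(r+1)^2 + 2(r+1) - 3),
which is the closed form with N = r+1.
Hence, by induction on N, the claim holds for every N ≥ 1.

A(N) = -N(3N^2 + 2N - 3)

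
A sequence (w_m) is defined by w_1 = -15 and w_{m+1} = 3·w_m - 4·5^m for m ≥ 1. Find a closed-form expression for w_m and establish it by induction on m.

w_m = -5·3^(m - 1) - 2·5^m

Computing the first terms: w_1 = -15, w_2 = -65, w_3 = -295. This suggests w_m = -5·3^(m - 1) - 2·5^m.
For the base case m = 1: the formula gives -15 = -15 = w_1.
For the inductive step, assume it holds for an arbitrary j ≥ 1, so w_j = -5·3^(j - 1) - 2·5^j.
Then w_{j+1} = 3·w_j - 4·5^j = 3·(-5·3^(j - 1) - 2·5^j) - 4·5^j = -5·3^j - 2·5^(j + 1) = -5·3^((j+1) - 1) - 2·5^(j+1),
which is the claimed formula at m = j+1.
Hence, by induction on m, the claim holds for every m ≥ 1.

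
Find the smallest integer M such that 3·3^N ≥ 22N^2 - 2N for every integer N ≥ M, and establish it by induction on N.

At N = 4: 243 < 344, so the inequality fails and M ≥ 5. We prove 3·3^N ≥ 22N^2 - 2N for all N ≥ 5.
Base step (N = 5): 3·3^N = 729 and 22N^2 - 2N = 540, so 729 ≥ 540.
For the inductive step, assume it holds for an arbitrary r ≥ 5, so 3·3^r ≥ 22r^2 - 2r.
Then 3·3^(r + 1) = 3·(3·3^r) ≥ 3·(22r^2 - 2r).
Also, for r ≥ 5 we have 3·(22r^2 - 2r) ≥ 22(r+1)^2 - 2(r+1), since 3·(22r^2 - 2r) − (22(r+1)^2 - 2(r+1)) = 44r^2 - 48r - 20, which is nonnegative for all r ≥ 5.
Combining, 3·3^(r + 1) ≥ 22(r+1)^2 - 2(r+1).
This completes the induction.
Hence the smallest such M is 5.

M = 5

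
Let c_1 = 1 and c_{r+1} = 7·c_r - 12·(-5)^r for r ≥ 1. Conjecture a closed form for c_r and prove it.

c_r = (-5)^r + 6·7^(r - 1)

Computing the first terms: c_1 = 1, c_2 = 67, c_3 = 169. This suggests c_r = (-5)^r + 6·7^(r - 1).
Base step (r = 1): the formula gives 1 = 1 = c_1.
Suppose the result is true for r = j, so c_j = (-5)^j + 6·7^(j - 1).
Then c_{j+1} = 7·c_j - 12·(-5)^j = 7·((-5)^j + 6·7^(j - 1)) - 12·(-5)^j = (-5)^(j + 1) + 6·7^j = (-5)^(j+1) + 6·7^((j+1) - 1),
which is the claimed formula at r = j+1.
By the principle of mathematical induction, the result holds for all r ≥ 1.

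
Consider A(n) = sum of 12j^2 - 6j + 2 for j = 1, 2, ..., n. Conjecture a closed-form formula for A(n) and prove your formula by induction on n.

A(n) = n(4n^2 + 3n + 1)

We claim A(n) = n(4n^2 + 3n + 1) for all n ≥ 1.
For the base case n = 1: A(1) = 8, and the closed form gives 8. They agree.
Inductive step: suppose the statement holds for some j ≥ 1, so A(j) = j(4j^2 + 3j + 1).
Then A(j+1) = A(j) + (12j^2 + 18j + 8) = (j(4j^2 + 3j + 1)) + (12j^2 + 18j + 8).
Simplifying, A(j+1) = (j + 1)(4j^2 + 11j + 8) = (j+1)(4(j+1)^2 + 3(j+1) + 1),
which is the closed form with n = j+1.
Hence, by induction on n, the claim holds for every n ≥ 1.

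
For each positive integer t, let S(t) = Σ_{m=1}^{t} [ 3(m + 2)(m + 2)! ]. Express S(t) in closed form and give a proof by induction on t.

S(t) = 3(t + 3)! - 18

We claim S(t) = 3(t + 3)! - 18 for all t ≥ 1.
Base step (t = 1): S(1) = 54, and the closed form gives 54. They agree.
Inductive step: assume the claim holds for t = m, so S(m) = 3(m + 3)! - 18.
Then S(m+1) = S(m) + (3(m + 3)(m + 3)!) = (3(m + 3)! - 18) + (3(m + 3)(m + 3)!).
Simplifying, S(m+1) = 3((m+1) + 3)! - 18,
which is the closed form with t = m+1.
Hence, by induction on t, the claim holds for every t ≥ 1.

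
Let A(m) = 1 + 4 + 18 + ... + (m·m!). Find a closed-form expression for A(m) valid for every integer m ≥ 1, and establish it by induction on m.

A(m) = (m + 1)! - 1

We claim A(m) = (m + 1)! - 1 for all m ≥ 1.
Base step (m = 1): A(1) = 1, and the closed form gives 1. They agree.
For the inductive step, assume it holds for an arbitrary i ≥ 1, so A(i) = (i + 1)! - 1.
Then A(i+1) = A(i) + ((i + 1)(i + 1)!) = ((i + 1)! - 1) + ((i + 1)(i + 1)!).
Simplifying, A(i+1) = ((i+1) + 1)! - 1,
which is the closed form with m = i+1.
By induction, the statement is established for all m ≥ 1.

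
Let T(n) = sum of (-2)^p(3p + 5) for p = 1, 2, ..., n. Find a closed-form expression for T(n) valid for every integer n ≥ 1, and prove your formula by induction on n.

T(n) = 2(-2)^n(n + 2) - 4

We claim T(n) = 2(-2)^n(n + 2) - 4 for all n ≥ 1.
For the base case n = 1: T(1) = -16, and the closed form gives -16. They agree.
Inductive step: suppose the statement holds for some p ≥ 1, so T(p) = 2(-2)^p(p + 2) - 4.
Then T(p+1) = T(p) + ((-2)^(p + 1)(3p + 8)) = (2(-2)^p(p + 2) - 4) + ((-2)^(p + 1)(3p + 8)).
Simplifying, T(p+1) = -4(-2)^p·p - 12(-2)^p - 4 = 2(-2)^(p+1)((p+1) + 2) - 4,
which is the closed form with n = p+1.
By induction, the statement is established for all n ≥ 1.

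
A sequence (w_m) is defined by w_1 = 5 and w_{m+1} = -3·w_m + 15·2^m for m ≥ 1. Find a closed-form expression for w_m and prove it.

Computing the first terms: w_1 = 5, w_2 = 15, w_3 = 15. This suggests w_m = -(-3)^(m - 1) + 3·2^m.
Base step (m = 1): the formula gives 5 = 5 = w_1.
Suppose the result is true for m = k, so w_k = -(-3)^(k - 1) + 3·2^k.
Then w_{k+1} = -3·w_k + 15·2^k = -3·(-(-3)^(k - 1) + 3·2^k) + 15·2^k = -(-3)^k + 3·2^(k + 1) = -(-3)^((k+1) - 1) + 3·2^(k+1),
which is the claimed formula at m = k+1.
By the principle of mathematical induction, the result holds for all m ≥ 1.

w_m = -(-3)^(m - 1) + 3·2^m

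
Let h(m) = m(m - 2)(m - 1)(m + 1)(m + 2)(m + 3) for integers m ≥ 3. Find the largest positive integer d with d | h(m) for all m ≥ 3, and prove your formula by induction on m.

d = 720

Computing the first values: h(3) = 720 and h(4) = 5040; gcd(720, 5040) = 720, so d ≤ 720.
We prove 720 | m(m - 2)(m - 1)(m + 1)(m + 2)(m + 3) for all m ≥ 3 by induction on m.
Base case (m = 3): h(3) = 720 = 720·(1), so 720 | h(3).
Inductive step: assume the claim holds for m = r, i.e. 720 | h(r). Then
h(r+1) − h(r) = (r-1)·r·(r+1)·(r+2)·(r+3)·(r+4) − (r-2)·(r-1)·r·(r+1)·(r+2)·(r+3) = (r-1)·r·(r+1)·(r+2)·(r+3)·[(r+4) − (r-2)] = 6·(r-1)·r·(r+1)·(r+2)·(r+3). The product of 5 consecutive integers is divisible by (5)! = 120, so h(r+1) − h(r) is divisible by 6·120 = 720. By the inductive hypothesis 720 | h(r), hence 720 | h(r+1).
Hence, by induction on m, the claim holds for every m ≥ 3.
Therefore the largest such d is 720.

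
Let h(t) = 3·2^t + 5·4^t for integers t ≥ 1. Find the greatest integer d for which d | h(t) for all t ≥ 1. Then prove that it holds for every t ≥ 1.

d = 2

Computing the first values: h(1) = 26 and h(2) = 92; gcd(26, 92) = 2, so d ≤ 2.
We prove 2 | 3·2^t + 5·4^t for all t ≥ 1 by induction on t.
Base case (t = 1): h(1) = 26 = 2·(13), so 2 | h(1).
Inductive step: assume the claim holds for t = k, i.e. 2 | h(k). Then
h(k+1) − 4·h(k) = (3·2^(k+1) + 5·4^(k+1)) − 4·(3·2^k + 5·4^k) = (3)·2^k·(2 − 4) = (-6)·2^k. Since 2 | h(k) by the inductive hypothesis, 2 | 4·h(k); and 2 | -6 since -6 = 2·-3. Therefore 2 | h(k+1).
By the principle of mathematical induction, the result holds for all t ≥ 1.
Therefore the largest such d is 2.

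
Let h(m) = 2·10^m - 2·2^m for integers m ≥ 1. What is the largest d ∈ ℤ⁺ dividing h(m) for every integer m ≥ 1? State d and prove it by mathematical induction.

Computing the first values: h(1) = 16 and h(2) = 192; gcd(16, 192) = 16, so d ≤ 16.
We prove 16 | 2·10^m - 2·2^m for all m ≥ 1 by induction on m.
For the base case m = 1: h(1) = 16 = 16·(1), so 16 | h(1).
For the inductive step, assume it holds for an arbitrary j ≥ 1, i.e. 16 | h(j). Then
h(j+1) − 10·h(j) = (2·10^(j+1) - 2·2^(j+1)) − 10·(2·10^j - 2·2^j) = (-2)·2^j·(2 − 10) = (16)·2^j. Since 16 | h(j) by the inductive hypothesis, 16 | 10·h(j); and 16 | 16 since 16 = 16·1. Therefore 16 | h(j+1).
By induction, the statement is established for all m ≥ 1.
Therefore the largest such d is 16.

d = 16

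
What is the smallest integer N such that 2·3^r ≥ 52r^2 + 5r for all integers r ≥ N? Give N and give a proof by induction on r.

N = 7

At r = 6: 1458 < 1902, so the inequality fails and N ≥ 7. We prove 2·3^r ≥ 52r^2 + 5r for all r ≥ 7.
For the base case r = 7: 2·3^r = 4374 and 52r^2 + 5r = 2583, so 4374 ≥ 2583.
Suppose the result is true for r = p, so 2·3^p ≥ 52p^2 + 5p.
Then 2·3^(p + 1) = 3·(2·3^p) ≥ 3·(52p^2 + 5p).
Also, for p ≥ 7 we have 3·(52p^2 + 5p) ≥ 52(p+1)^2 + 5(p+1), since 3·(52p^2 + 5p) − (52(p+1)^2 + 5(p+1)) = 104p^2 - 94p - 57, which is nonnegative for all p ≥ 7.
Combining, 2·3^(p + 1) ≥ 52(p+1)^2 + 5(p+1).
This completes the induction.
Hence the smallest such N is 7.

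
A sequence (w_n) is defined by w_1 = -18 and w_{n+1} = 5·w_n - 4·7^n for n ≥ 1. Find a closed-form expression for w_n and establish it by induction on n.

w_n = -4·5^(n - 1) - 2·7^n

Computing the first terms: w_1 = -18, w_2 = -118, w_3 = -786. This suggests w_n = -4·5^(n - 1) - 2·7^n.
Base step (n = 1): the formula gives -18 = -18 = w_1.
Inductive step: assume the claim holds for n = m, so w_m = -4·5^(m - 1) - 2·7^m.
Then w_{m+1} = 5·w_m - 4·7^m = 5·(-4·5^(m - 1) - 2·7^m) - 4·7^m = -4·5^m - 2·7^(m + 1) = -4·5^((m+1) - 1) - 2·7^(m+1),
which is the claimed formula at n = m+1.
By the principle of mathematical induction, the result holds for all n ≥ 1.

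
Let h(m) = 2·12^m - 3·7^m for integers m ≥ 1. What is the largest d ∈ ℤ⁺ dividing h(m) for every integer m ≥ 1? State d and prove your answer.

d = 3

Computing the first values: h(1) = 3 and h(2) = 141; gcd(3, 141) = 3, so d ≤ 3.
We prove 3 | 2·12^m - 3·7^m for all m ≥ 1 by induction on m.
Base step (m = 1): h(1) = 3 = 3·(1), so 3 | h(1).
Inductive step: assume the claim holds for m = r, i.e. 3 | h(r). Then
h(r+1) − 12·h(r) = (2·12^(r+1) - 3·7^(r+1)) − 12·(2·12^r - 3·7^r) = (-3)·7^r·(7 − 12) = (15)·7^r. Since 3 | h(r) by the inductive hypothesis, 3 | 12·h(r); and 3 | 15 since 15 = 3·5. Therefore 3 | h(r+1).
By induction, the statement is established for all m ≥ 1.
Therefore the largest such d is 3.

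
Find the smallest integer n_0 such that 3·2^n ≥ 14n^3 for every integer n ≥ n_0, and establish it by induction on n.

n_0 = 14

At n = 13: 24576 < 30758, so the inequality fails and n_0 ≥ 14. We prove 3·2^n ≥ 14n^3 for all n ≥ 14.
Base step (n = 14): 3·2^n = 49152 and 14n^3 = 38416, so 49152 ≥ 38416.
For the inductive step, assume it holds for an arbitrary m ≥ 14, so 3·2^m ≥ 14m^3.
Then 3·2^(m + 1) = 2·(3·2^m) ≥ 2·(14m^3).
Also, for m ≥ 14 we have 2·(14m^3) ≥ 14(m+1)^3, since 2 ≥ (1 + 1/m)^3 for all m ≥ 14.
Combining, 3·2^(m + 1) ≥ 14(m+1)^3.
By induction, the statement is established for all n ≥ 14.
Hence the smallest such n_0 is 14.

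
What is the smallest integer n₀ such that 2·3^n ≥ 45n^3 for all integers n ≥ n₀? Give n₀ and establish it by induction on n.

At n = 8: 13122 < 23040, so the inequality fails and n₀ ≥ 9. We prove 2·3^n ≥ 45n^3 for all n ≥ 9.
For the base case n = 9: 2·3^n = 39366 and 45n^3 = 32805, so 39366 ≥ 32805.
Inductive step: assume the claim holds for n = k, so 2·3^k ≥ 45k^3.
Then 2·3^(k + 1) = 3·(2·3^k) ≥ 3·(45k^3).
Also, for k ≥ 9 we have 3·(45k^3) ≥ 45(k+1)^3, since 3 ≥ (1 + 1/k)^3 for all k ≥ 9.
Combining, 2·3^(k + 1) ≥ 45(k+1)^3.
By the principle of mathematical induction, the result holds for all n ≥ 9.
Hence the smallest such n₀ is 9.

n₀ = 9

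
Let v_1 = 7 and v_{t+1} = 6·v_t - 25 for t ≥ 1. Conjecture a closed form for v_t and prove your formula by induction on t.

v_t = 2·6^(t - 1) + 5

Computing the first terms: v_1 = 7, v_2 = 17, v_3 = 77. This suggests v_t = 2·6^(t - 1) + 5.
Base case (t = 1): the formula gives 7 = 7 = v_1.
For the inductive step, assume it holds for an arbitrary m ≥ 1, so v_m = 2·6^(m - 1) + 5.
Then v_{m+1} = 6·v_m - 25 = 6·(2·6^(m - 1) + 5) - 25 = 2·6^m + 5 = 2·6^((m+1) - 1) + 5,
which is the claimed formula at t = m+1.
By the principle of mathematical induction, the result holds for all t ≥ 1.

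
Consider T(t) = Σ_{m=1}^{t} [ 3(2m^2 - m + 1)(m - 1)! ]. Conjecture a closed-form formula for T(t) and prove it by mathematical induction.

We claim T(t) = (6t + 3)t! - 3 for all t ≥ 1.
Base step (t = 1): T(1) = 6, and the closed form gives 6. They agree.
For the inductive step, assume it holds for an arbitrary m ≥ 1, so T(m) = (6m + 3)m! - 3.
Then T(m+1) = T(m) + (3(2m^2 + 3m + 2)m!) = ((6m + 3)m! - 3) + (3(2m^2 + 3m + 2)m!).
Simplifying, T(m+1) = (6(m+1) + 3)(m+1)! - 3,
which is the closed form with t = m+1.
This completes the induction.

T(t) = (6t + 3)t! - 3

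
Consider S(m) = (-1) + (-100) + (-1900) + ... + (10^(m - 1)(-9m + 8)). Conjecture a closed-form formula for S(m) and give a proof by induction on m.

S(m) = 10^m(-m + 1) - 1

We claim S(m) = 10^m(-m + 1) - 1 for all m ≥ 1.
When m = 1: S(1) = -1, and the closed form gives -1. They agree.
Inductive step: assume the claim holds for m = p, so S(p) = 10^p(-p + 1) - 1.
Then S(p+1) = S(p) + (10^p(-9p - 1)) = (10^p(-p + 1) - 1) + (10^p(-9p - 1)).
Simplifying, S(p+1) = -10·10^p·p - 1 = 10^(p+1)(-(p+1) + 1) - 1,
which is the closed form with m = p+1.
Hence, by induction on m, the claim holds for every m ≥ 1.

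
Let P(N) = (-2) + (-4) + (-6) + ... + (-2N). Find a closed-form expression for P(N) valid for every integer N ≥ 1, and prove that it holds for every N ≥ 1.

P(N) = -N(N + 1)

We claim P(N) = -N(N + 1) for all N ≥ 1.
Base case (N = 1): P(1) = -2, and the closed form gives -2. They agree.
Inductive step: assume the claim holds for N = r, so P(r) = r(-r - 1).
Then P(r+1) = P(r) + (-2r - 2) = (r(-r - 1)) + (-2r - 2).
Simplifying, P(r+1) = -(r + 1)(r + 2) = -(r+1)((r+1) + 1),
which is the closed form with N = r+1.
This completes the induction.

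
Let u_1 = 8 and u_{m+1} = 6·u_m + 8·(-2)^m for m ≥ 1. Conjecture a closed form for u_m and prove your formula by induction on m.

u_m = -(-2)^m + 6^m

Computing the first terms: u_1 = 8, u_2 = 32, u_3 = 224. This suggests u_m = -(-2)^m + 6^m.
When m = 1: the formula gives 8 = 8 = u_1.
Inductive step: suppose the statement holds for some j ≥ 1, so u_j = -(-2)^j + 6^j.
Then u_{j+1} = 6·u_j + 8·(-2)^j = 6·(-(-2)^j + 6^j) + 8·(-2)^j = -(-2)^(j + 1) + 6^(j + 1),
which is the claimed formula at m = j+1.
By the principle of mathematical induction, the result holds for all m ≥ 1.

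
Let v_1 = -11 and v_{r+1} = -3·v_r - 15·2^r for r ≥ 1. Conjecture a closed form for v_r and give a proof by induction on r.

Computing the first terms: v_1 = -11, v_2 = 3, v_3 = -69. This suggests v_r = -5(-3)^(r - 1) - 3·2^r.
Base step (r = 1): the formula gives -11 = -11 = v_1.
Inductive step: suppose the statement holds for some i ≥ 1, so v_i = -5(-3)^(i - 1) - 3·2^i.
Then v_{i+1} = -3·v_i - 15·2^i = -3·(-5(-3)^(i - 1) - 3·2^i) - 15·2^i = -5(-3)^i - 3·2^(i + 1) = -5(-3)^((i+1) - 1) - 3·2^(i+1),
which is the claimed formula at r = i+1.
By induction, the statement is established for all r ≥ 1.

v_r = -5(-3)^(r - 1) - 3·2^r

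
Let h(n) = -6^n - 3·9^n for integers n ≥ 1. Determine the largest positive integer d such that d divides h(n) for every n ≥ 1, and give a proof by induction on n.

d = 3

Computing the first values: h(1) = -33 and h(2) = -279; gcd(-33, -279) = 3, so d ≤ 3.
We prove 3 | -6^n - 3·9^n for all n ≥ 1 by induction on n.
When n = 1: h(1) = -33 = 3·(-11), so 3 | h(1).
Inductive step: suppose the statement holds for some i ≥ 1, i.e. 3 | h(i). Then
h(i+1) − 9·h(i) = (-6^(i+1) - 3·9^(i+1)) − 9·(-6^i - 3·9^i) = (-1)·6^i·(6 − 9) = (3)·6^i. Since 3 | h(i) by the inductive hypothesis, 3 | 9·h(i); and 3 | 3 since 3 = 3·1. Therefore 3 | h(i+1).
By the principle of mathematical induction, the result holds for all n ≥ 1.
Therefore the largest such d is 3.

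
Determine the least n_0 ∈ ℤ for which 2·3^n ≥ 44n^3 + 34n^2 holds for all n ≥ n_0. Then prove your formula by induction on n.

At n = 8: 13122 < 24704, so the inequality fails and n_0 ≥ 9. We prove 2·3^n ≥ 44n^3 + 34n^2 for all n ≥ 9.
When n = 9: 2·3^n = 39366 and 44n^3 + 34n^2 = 34830, so 39366 ≥ 34830.
Suppose the result is true for n = p, so 2·3^p ≥ 44p^3 + 34p^2.
Then 2·3^(p + 1) = 3·(2·3^p) ≥ 3·(44p^3 + 34p^2).
Also, for p ≥ 9 we have 3·(44p^3 + 34p^2) ≥ 44(p+1)^3 + 34(p+1)^2, since 3·(44p^3 + 34p^2) − (44(p+1)^3 + 34(p+1)^2) = 88p^3 - 64p^2 - 200p - 78, which is nonnegative for all p ≥ 9.
Combining, 2·3^(p + 1) ≥ 44(p+1)^3 + 34(p+1)^2.
This completes the induction.
Hence the smallest such n_0 is 9.

n_0 = 9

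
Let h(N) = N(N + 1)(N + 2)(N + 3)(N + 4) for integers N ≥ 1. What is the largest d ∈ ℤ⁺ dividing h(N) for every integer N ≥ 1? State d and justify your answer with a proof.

Computing the first values: h(1) = 120 and h(2) = 720; gcd(120, 720) = 120, so d ≤ 120.
We prove 120 | N(N + 1)(N + 2)(N + 3)(N + 4) for all N ≥ 1 by induction on N.
Base case (N = 1): h(1) = 120 = 120·(1), so 120 | h(1).
Inductive step: assume the claim holds for N = m, i.e. 120 | h(m). Then
h(m+1) − h(m) = (m+1)·(m+2)·(m+3)·(m+4)·(m+5) − m·(m+1)·(m+2)·(m+3)·(m+4) = (m+1)·(m+2)·(m+3)·(m+4)·[(m+5) − m] = 5·(m+1)·(m+2)·(m+3)·(m+4). The product of 4 consecutive integers is divisible by (4)! = 24, so h(m+1) − h(m) is divisible by 5·24 = 120. By the inductive hypothesis 120 | h(m), hence 120 | h(m+1).
This completes the induction.
Therefore the largest such d is 120.

d = 120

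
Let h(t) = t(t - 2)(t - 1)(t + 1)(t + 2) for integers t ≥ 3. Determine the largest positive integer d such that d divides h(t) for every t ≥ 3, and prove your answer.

Computing the first values: h(3) = 120 and h(4) = 720; gcd(120, 720) = 120, so d ≤ 120.
We prove 120 | t(t - 2)(t - 1)(t + 1)(t + 2) for all t ≥ 3 by induction on t.
When t = 3: h(3) = 120 = 120·(1), so 120 | h(3).
Suppose the result is true for t = k, i.e. 120 | h(k). Then
h(k+1) − h(k) = (k-1)·k·(k+1)·(k+2)·(k+3) − (k-2)·(k-1)·k·(k+1)·(k+2) = (k-1)·k·(k+1)·(k+2)·[(k+3) − (k-2)] = 5·(k-1)·k·(k+1)·(k+2). The product of 4 consecutive integers is divisible by (4)! = 24, so h(k+1) − h(k) is divisible by 5·24 = 120. By the inductive hypothesis 120 | h(k), hence 120 | h(k+1).
This completes the induction.
Therefore the largest such d is 120.

d = 120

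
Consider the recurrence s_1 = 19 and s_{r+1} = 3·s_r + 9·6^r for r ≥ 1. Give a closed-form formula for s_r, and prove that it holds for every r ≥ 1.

Computing the first terms: s_1 = 19, s_2 = 111, s_3 = 657. This suggests s_r = 3^(r - 1) + 3·6^r.
For the base case r = 1: the formula gives 19 = 19 = s_1.
Suppose the result is true for r = j, so s_j = 3^(j - 1) + 3·6^j.
Then s_{j+1} = 3·s_j + 9·6^j = 3·(3^(j - 1) + 3·6^j) + 9·6^j = 3^j + 3·6^(j + 1) = 3^((j+1) - 1) + 3·6^(j+1),
which is the claimed formula at r = j+1.
By induction, the statement is established for all r ≥ 1.

s_r = 3^(r - 1) + 3·6^r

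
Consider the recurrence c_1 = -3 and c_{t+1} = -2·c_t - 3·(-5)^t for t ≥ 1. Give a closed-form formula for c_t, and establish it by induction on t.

c_t = -(-2)^t + (-5)^t

Computing the first terms: c_1 = -3, c_2 = 21, c_3 = -117. This suggests c_t = -(-2)^t + (-5)^t.
Base case (t = 1): the formula gives -3 = -3 = c_1.
For the inductive step, assume it holds for an arbitrary m ≥ 1, so c_m = -(-2)^m + (-5)^m.
Then c_{m+1} = -2·c_m - 3·(-5)^m = -2·(-(-2)^m + (-5)^m) - 3·(-5)^m = -(-2)^(m + 1) + (-5)^(m + 1),
which is the claimed formula at t = m+1.
Hence, by induction on t, the claim holds for every t ≥ 1.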